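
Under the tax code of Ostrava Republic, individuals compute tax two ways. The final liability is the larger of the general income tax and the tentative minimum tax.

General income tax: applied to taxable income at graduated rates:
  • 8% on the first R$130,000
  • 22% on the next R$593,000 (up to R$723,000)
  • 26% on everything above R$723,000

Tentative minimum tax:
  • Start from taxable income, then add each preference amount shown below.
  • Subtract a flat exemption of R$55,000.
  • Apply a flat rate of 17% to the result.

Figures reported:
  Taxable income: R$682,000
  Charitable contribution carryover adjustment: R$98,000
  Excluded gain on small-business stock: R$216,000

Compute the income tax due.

Tentative minimum tax:
  Adjusted income: R$682,000 + R$98,000 + R$216,000 = R$996,000
  Less exemption R$55,000 → base R$941,000
  R$941,000 × 17% = R$159,970

General income tax:
  R$130,000 × 8% = R$10,400
  R$552,000 × 22% = R$121,440
  → R$131,840

R$159,970 > R$131,840, so the tentative minimum tax is the binding amount.

R$159,970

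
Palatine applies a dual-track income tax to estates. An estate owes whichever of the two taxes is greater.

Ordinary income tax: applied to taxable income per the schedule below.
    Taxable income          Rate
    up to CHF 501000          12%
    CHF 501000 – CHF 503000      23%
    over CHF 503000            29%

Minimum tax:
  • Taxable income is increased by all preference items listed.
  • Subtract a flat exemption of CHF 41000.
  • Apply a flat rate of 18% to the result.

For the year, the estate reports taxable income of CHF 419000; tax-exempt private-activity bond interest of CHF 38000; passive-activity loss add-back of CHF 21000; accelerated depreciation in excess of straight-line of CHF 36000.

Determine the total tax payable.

CHF 85140

Minimum tax:
  Adjusted income: CHF 419000 + CHF 38000 + CHF 21000 + CHF 36000 = CHF 514000
  Less exemption CHF 41000 → base CHF 473000
  CHF 473000 × 18% = CHF 85140

Ordinary income tax:
  CHF 419000 × 12% = CHF 50280

CHF 85140 > CHF 50280, so the minimum tax is the binding amount.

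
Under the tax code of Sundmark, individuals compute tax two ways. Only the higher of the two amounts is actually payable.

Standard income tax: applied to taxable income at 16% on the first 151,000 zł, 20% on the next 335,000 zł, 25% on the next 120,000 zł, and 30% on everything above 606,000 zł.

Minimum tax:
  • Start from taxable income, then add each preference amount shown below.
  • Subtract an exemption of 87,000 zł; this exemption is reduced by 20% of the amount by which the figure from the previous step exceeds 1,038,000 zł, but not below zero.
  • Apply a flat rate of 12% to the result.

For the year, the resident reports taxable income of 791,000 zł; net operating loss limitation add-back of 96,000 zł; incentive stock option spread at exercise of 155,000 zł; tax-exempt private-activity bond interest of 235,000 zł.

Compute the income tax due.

176,660 zł

Minimum tax:
  Adjusted income: 791,000 zł + 96,000 zł + 155,000 zł + 235,000 zł = 1,277,000 zł
  Exemption: 87,000 zł − 20% × (1,277,000 zł − 1,038,000 zł) = 87,000 zł − 47,800 zł = 39,200 zł
  Base: 1,277,000 zł − 39,200 zł = 1,237,800 zł
  1,237,800 zł × 12% = 148,536 zł

Standard income tax:
  151,000 zł × 16% = 24,160 zł
  335,000 zł × 20% = 67,000 zł
  120,000 zł × 25% = 30,000 zł
  185,000 zł × 30% = 55,500 zł
  → 176,660 zł

176,660 zł > 148,536 zł, so the standard income tax governs.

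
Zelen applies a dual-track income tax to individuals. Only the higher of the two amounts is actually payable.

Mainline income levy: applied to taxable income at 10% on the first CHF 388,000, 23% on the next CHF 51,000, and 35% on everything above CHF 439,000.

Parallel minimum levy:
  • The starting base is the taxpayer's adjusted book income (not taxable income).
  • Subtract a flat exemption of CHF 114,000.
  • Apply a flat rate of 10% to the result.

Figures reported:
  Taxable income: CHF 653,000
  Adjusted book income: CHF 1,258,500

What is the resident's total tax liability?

Parallel minimum levy:
  Base (adjusted book income): CHF 1,258,500
  Less exemption CHF 114,000 → base CHF 1,144,500
  CHF 1,144,500 × 10% = CHF 114,450

Mainline income levy:
  CHF 388,000 × 10% = CHF 38,800
  CHF 51,000 × 23% = CHF 11,730
  CHF 214,000 × 35% = CHF 74,900
  → CHF 125,430

CHF 125,430 > CHF 114,450, so the mainline income levy governs.

CHF 125,430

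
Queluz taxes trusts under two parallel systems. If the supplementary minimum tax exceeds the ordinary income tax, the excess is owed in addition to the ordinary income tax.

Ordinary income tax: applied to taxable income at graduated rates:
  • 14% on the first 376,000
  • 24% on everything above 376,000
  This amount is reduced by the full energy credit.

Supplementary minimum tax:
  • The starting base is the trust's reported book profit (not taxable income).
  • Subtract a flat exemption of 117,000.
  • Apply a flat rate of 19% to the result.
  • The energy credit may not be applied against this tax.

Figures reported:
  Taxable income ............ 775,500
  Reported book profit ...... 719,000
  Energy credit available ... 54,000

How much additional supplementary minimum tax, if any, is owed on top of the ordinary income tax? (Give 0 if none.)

19,860

Supplementary minimum tax:
  Base (reported book profit): 719,000
  Less exemption 117,000 → base 602,000
  602,000 × 19% = 114,380

Ordinary income tax:
  376,000 × 14% = 52,640
  399,500 × 24% = 95,880
  → 148,520
  Less energy credit 54,000 → 94,520

Excess of supplementary minimum tax over ordinary income tax: 114,380 − 94,520 = 19,860.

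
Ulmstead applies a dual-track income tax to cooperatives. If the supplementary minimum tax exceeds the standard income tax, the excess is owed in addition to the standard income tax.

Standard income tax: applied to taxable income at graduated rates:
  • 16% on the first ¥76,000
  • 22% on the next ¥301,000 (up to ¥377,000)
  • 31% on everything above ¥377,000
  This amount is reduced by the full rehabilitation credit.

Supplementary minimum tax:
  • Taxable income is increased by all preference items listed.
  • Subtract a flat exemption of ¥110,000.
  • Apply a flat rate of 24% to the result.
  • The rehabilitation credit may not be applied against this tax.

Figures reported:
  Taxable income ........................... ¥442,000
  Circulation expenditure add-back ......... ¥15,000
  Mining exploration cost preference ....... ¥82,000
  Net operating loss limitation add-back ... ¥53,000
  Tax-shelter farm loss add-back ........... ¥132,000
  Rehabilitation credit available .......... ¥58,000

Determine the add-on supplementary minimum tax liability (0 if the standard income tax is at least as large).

¥106,830

Supplementary minimum tax:
  Adjusted income: ¥442,000 + ¥15,000 + ¥82,000 + ¥53,000 + ¥132,000 = ¥724,000
  Less exemption ¥110,000 → base ¥614,000
  ¥614,000 × 24% = ¥147,360

Standard income tax:
  ¥76,000 × 16% = ¥12,160
  ¥301,000 × 22% = ¥66,220
  ¥65,000 × 31% = ¥20,150
  → ¥98,530
  Less rehabilitation credit ¥58,000 → ¥40,530

Excess of supplementary minimum tax over standard income tax: ¥147,360 − ¥40,530 = ¥106,830.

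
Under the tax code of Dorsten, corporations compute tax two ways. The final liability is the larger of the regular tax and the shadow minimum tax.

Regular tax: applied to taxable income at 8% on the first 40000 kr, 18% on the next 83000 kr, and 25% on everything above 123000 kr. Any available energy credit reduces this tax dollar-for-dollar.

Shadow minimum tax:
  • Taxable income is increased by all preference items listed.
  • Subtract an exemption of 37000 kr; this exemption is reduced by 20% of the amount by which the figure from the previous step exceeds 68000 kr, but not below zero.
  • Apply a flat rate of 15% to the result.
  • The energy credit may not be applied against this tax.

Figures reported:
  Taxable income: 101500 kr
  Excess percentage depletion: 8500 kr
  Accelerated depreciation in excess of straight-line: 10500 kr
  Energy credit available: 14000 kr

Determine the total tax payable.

14100 kr

Shadow minimum tax:
  Adjusted income: 101500 kr + 8500 kr + 10500 kr = 120500 kr
  Exemption: 37000 kr − 20% × (120500 kr − 68000 kr) = 37000 kr − 10500 kr = 26500 kr
  Base: 120500 kr − 26500 kr = 94000 kr
  94000 kr × 15% = 14100 kr

Regular tax:
  40000 kr × 8% = 3200 kr
  61500 kr × 18% = 11070 kr
  → 14270 kr
  Less energy credit 14000 kr → 270 kr

14100 kr > 270 kr, so the shadow minimum tax is the binding amount.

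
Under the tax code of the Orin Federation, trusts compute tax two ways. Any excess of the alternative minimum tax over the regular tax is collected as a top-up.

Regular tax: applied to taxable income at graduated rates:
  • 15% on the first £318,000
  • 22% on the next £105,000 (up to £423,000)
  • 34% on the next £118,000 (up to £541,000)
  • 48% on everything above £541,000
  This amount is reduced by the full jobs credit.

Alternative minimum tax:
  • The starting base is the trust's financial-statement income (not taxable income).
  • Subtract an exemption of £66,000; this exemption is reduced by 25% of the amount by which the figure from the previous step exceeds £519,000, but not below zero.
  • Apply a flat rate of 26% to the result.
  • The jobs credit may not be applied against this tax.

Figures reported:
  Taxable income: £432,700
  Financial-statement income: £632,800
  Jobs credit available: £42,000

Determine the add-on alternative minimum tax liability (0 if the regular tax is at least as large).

£122,667

Alternative minimum tax:
  Base (financial-statement income): £632,800
  Exemption: £66,000 − 25% × (£632,800 − £519,000) = £66,000 − £28,450 = £37,550
  Base: £632,800 − £37,550 = £595,250
  £595,250 × 26% = £154,765

Regular tax:
  £318,000 × 15% = £47,700
  £105,000 × 22% = £23,100
  £9,700 × 34% = £3,298
  → £74,098
  Less jobs credit £42,000 → £32,098

Excess of alternative minimum tax over regular tax: £154,765 − £32,098 = £122,667.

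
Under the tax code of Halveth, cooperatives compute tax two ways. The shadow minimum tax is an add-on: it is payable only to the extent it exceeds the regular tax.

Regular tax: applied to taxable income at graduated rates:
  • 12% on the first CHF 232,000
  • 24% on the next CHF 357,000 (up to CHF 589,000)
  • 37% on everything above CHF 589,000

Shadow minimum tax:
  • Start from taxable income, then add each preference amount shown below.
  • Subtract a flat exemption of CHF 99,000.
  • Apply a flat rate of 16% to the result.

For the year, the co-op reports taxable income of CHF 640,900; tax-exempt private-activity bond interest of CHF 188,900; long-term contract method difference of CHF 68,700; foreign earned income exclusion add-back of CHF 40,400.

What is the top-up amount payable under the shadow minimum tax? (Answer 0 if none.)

Regular tax:
  CHF 232,000 × 12% = CHF 27,840
  CHF 357,000 × 24% = CHF 85,680
  CHF 51,900 × 37% = CHF 19,203
  → CHF 132,723

Shadow minimum tax:
  Adjusted income: CHF 640,900 + CHF 188,900 + CHF 68,700 + CHF 40,400 = CHF 938,900
  Less exemption CHF 99,000 → base CHF 839,900
  CHF 839,900 × 16% = CHF 134,384

Excess of shadow minimum tax over regular tax: CHF 134,384 − CHF 132,723 = CHF 1,661.

CHF 1,661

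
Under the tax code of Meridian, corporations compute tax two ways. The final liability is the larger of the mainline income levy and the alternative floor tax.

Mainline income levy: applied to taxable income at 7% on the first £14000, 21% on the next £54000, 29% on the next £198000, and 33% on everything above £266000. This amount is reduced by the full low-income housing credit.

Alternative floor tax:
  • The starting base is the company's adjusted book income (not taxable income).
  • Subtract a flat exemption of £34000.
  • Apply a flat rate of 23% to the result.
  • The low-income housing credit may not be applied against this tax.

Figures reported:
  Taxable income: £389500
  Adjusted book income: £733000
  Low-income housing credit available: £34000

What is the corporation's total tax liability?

Alternative floor tax:
  Base (adjusted book income): £733000
  Less exemption £34000 → base £699000
  £699000 × 23% = £160770

Mainline income levy:
  £14000 × 7% = £980
  £54000 × 21% = £11340
  £198000 × 29% = £57420
  £123500 × 33% = £40755
  → £110495
  Less low-income housing credit £34000 → £76495

£160770 > £76495, so the alternative floor tax is the binding amount.

£160770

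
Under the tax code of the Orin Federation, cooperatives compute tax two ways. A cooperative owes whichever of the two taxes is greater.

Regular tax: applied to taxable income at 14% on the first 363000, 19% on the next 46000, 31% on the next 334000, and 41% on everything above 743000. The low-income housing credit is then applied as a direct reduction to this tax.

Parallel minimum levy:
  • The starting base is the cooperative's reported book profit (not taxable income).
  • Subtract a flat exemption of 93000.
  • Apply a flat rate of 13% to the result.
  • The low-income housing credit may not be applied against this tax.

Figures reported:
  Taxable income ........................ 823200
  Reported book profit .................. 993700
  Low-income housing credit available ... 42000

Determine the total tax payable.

Regular tax:
  363000 × 14% = 50820
  46000 × 19% = 8740
  334000 × 31% = 103540
  80200 × 41% = 32882
  → 195982
  Less low-income housing credit 42000 → 153982

Parallel minimum levy:
  Base (reported book profit): 993700
  Less exemption 93000 → base 900700
  900700 × 13% = 117091

153982 > 117091, so the regular tax governs.

153982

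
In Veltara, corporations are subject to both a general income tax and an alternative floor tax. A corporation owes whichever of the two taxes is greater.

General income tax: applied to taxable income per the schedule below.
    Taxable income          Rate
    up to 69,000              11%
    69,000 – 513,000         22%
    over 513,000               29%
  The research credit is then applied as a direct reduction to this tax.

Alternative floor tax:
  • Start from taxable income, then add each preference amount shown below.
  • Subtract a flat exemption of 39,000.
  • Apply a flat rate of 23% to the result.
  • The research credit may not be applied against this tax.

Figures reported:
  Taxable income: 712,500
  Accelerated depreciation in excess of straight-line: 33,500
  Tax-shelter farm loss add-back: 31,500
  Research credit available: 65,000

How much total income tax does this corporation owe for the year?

Alternative floor tax:
  Adjusted income: 712,500 + 33,500 + 31,500 = 777,500
  Less exemption 39,000 → base 738,500
  738,500 × 23% = 169,855

General income tax:
  69,000 × 11% = 7,590
  444,000 × 22% = 97,680
  199,500 × 29% = 57,855
  → 163,125
  Less research credit 65,000 → 98,125

169,855 > 98,125, so the alternative floor tax is the binding amount.

169,855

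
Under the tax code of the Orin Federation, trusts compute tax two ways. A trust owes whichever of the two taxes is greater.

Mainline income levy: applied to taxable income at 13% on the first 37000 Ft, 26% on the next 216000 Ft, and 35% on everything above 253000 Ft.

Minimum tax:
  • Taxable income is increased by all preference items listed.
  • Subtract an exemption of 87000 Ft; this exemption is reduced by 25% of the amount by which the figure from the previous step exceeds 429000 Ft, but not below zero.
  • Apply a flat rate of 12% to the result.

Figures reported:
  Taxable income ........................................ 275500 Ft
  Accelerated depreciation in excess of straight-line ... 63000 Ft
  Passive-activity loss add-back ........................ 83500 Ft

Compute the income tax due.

Mainline income levy:
  37000 Ft × 13% = 4810 Ft
  216000 Ft × 26% = 56160 Ft
  22500 Ft × 35% = 7875 Ft
  → 68845 Ft

Minimum tax:
  Adjusted income: 275500 Ft + 63000 Ft + 83500 Ft = 422000 Ft
  Exemption: 422000 Ft ≤ 429000 Ft, so full 87000 Ft applies
  Base: 422000 Ft − 87000 Ft = 335000 Ft
  335000 Ft × 12% = 40200 Ft

68845 Ft > 40200 Ft, so the mainline income levy governs.

68845 Ft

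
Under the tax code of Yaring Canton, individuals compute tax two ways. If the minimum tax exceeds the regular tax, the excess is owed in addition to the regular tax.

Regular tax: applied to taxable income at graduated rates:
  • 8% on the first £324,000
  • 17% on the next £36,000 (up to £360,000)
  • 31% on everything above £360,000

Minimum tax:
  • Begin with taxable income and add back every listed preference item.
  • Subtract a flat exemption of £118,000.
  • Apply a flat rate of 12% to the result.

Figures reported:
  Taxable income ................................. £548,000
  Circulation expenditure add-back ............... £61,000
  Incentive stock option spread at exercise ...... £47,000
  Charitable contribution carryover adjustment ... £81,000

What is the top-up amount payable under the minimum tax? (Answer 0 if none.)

Minimum tax:
  Adjusted income: £548,000 + £61,000 + £47,000 + £81,000 = £737,000
  Less exemption £118,000 → base £619,000
  £619,000 × 12% = £74,280

Regular tax:
  £324,000 × 8% = £25,920
  £36,000 × 17% = £6,120
  £188,000 × 31% = £58,280
  → £90,320

£74,280 ≤ £90,320, so no add-on is due.

£0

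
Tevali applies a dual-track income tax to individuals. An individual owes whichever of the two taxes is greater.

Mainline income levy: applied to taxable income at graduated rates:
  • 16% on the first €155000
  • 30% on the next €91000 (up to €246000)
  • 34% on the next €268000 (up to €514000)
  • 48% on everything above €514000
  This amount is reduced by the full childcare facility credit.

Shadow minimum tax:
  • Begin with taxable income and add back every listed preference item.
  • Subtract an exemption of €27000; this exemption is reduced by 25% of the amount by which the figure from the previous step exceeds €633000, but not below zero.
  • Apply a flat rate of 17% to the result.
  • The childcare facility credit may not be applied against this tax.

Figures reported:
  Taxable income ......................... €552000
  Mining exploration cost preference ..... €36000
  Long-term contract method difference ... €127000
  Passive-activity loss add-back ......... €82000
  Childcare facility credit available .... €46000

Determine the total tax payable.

Shadow minimum tax:
  Adjusted income: €552000 + €36000 + €127000 + €82000 = €797000
  Exemption: 25% × (€797000 − €633000) = €41000 ≥ €27000, so the exemption is fully phased out
  Base: €797000 − €0 = €797000
  €797000 × 17% = €135490

Mainline income levy:
  €155000 × 16% = €24800
  €91000 × 30% = €27300
  €268000 × 34% = €91120
  €38000 × 48% = €18240
  → €161460
  Less childcare facility credit €46000 → €115460

€135490 > €115460, so the shadow minimum tax is the binding amount.

€135490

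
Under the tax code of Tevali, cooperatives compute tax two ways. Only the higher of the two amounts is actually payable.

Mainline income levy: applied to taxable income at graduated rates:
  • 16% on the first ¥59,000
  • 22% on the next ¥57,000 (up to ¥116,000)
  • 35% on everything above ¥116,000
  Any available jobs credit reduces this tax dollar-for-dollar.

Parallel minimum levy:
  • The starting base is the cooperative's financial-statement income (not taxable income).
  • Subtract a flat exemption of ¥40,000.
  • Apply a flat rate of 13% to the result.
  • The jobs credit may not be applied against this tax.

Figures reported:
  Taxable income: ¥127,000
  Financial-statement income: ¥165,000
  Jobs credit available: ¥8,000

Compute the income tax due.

Parallel minimum levy:
  Base (financial-statement income): ¥165,000
  Less exemption ¥40,000 → base ¥125,000
  ¥125,000 × 13% = ¥16,250

Mainline income levy:
  ¥59,000 × 16% = ¥9,440
  ¥57,000 × 22% = ¥12,540
  ¥11,000 × 35% = ¥3,850
  → ¥25,830
  Less jobs credit ¥8,000 → ¥17,830

¥17,830 > ¥16,250, so the mainline income levy governs.

¥17,830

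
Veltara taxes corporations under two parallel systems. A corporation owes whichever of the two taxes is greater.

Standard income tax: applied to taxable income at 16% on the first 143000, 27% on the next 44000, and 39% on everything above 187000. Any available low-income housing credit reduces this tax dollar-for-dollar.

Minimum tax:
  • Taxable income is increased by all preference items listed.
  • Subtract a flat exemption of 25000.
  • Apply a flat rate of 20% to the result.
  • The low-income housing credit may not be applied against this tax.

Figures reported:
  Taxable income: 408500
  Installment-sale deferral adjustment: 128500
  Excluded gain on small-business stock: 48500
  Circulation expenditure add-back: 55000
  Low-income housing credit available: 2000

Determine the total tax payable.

123100

Standard income tax:
  143000 × 16% = 22880
  44000 × 27% = 11880
  221500 × 39% = 86385
  → 121145
  Less low-income housing credit 2000 → 119145

Minimum tax:
  Adjusted income: 408500 + 128500 + 48500 + 55000 = 640500
  Less exemption 25000 → base 615500
  615500 × 20% = 123100

123100 > 119145, so the minimum tax is the binding amount.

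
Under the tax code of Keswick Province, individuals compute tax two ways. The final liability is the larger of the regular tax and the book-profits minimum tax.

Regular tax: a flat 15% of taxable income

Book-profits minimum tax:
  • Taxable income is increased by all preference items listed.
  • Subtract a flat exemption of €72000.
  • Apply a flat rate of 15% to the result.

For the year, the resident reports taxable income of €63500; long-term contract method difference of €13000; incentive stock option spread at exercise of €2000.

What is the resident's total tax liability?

Regular tax:
  €63500 × 15% = €9525

Book-profits minimum tax:
  Adjusted income: €63500 + €13000 + €2000 = €78500
  Less exemption €72000 → base €6500
  €6500 × 15% = €975

€9525 > €975, so the regular tax governs.

€9525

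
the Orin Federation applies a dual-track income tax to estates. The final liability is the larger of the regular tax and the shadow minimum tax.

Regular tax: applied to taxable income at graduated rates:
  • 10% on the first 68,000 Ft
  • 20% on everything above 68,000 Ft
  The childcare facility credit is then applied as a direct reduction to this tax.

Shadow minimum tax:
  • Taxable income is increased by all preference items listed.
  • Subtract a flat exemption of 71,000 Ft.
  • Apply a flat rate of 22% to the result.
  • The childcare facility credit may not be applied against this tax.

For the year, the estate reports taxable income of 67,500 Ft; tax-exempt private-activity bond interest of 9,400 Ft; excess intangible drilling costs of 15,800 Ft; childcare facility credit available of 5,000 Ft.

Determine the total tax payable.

4,774 Ft

Regular tax:
  67,500 Ft × 10% = 6,750 Ft
  Less childcare facility credit 5,000 Ft → 1,750 Ft

Shadow minimum tax:
  Adjusted income: 67,500 Ft + 9,400 Ft + 15,800 Ft = 92,700 Ft
  Less exemption 71,000 Ft → base 21,700 Ft
  21,700 Ft × 22% = 4,774 Ft

4,774 Ft > 1,750 Ft, so the shadow minimum tax is the binding amount.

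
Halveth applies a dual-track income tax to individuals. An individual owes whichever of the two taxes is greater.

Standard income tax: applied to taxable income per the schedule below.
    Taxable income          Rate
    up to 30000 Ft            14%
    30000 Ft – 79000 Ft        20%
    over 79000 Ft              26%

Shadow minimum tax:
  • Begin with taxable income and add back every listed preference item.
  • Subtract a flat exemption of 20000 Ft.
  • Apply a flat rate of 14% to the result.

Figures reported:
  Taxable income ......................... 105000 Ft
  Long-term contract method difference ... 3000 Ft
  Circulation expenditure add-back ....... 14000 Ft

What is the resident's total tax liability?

20760 Ft

Standard income tax:
  30000 Ft × 14% = 4200 Ft
  49000 Ft × 20% = 9800 Ft
  26000 Ft × 26% = 6760 Ft
  → 20760 Ft

Shadow minimum tax:
  Adjusted income: 105000 Ft + 3000 Ft + 14000 Ft = 122000 Ft
  Less exemption 20000 Ft → base 102000 Ft
  102000 Ft × 14% = 14280 Ft

20760 Ft > 14280 Ft, so the standard income tax governs.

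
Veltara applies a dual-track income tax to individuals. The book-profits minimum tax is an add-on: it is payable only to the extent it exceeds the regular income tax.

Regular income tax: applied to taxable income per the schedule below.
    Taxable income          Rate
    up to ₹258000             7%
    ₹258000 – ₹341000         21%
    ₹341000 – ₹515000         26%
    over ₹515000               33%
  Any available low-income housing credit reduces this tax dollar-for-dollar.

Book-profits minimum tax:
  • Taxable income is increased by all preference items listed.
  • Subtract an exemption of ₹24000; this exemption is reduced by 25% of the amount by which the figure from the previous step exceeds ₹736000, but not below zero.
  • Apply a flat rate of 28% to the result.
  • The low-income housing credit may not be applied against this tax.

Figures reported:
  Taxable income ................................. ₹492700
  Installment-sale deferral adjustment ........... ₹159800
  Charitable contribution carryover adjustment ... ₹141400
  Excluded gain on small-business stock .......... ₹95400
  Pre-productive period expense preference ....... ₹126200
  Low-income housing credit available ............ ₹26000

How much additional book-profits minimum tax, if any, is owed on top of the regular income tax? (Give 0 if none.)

₹235408

Book-profits minimum tax:
  Adjusted income: ₹492700 + ₹159800 + ₹141400 + ₹95400 + ₹126200 = ₹1015500
  Exemption: 25% × (₹1015500 − ₹736000) = ₹69875 ≥ ₹24000, so the exemption is fully phased out
  Base: ₹1015500 − ₹0 = ₹1015500
  ₹1015500 × 28% = ₹284340

Regular income tax:
  ₹258000 × 7% = ₹18060
  ₹83000 × 21% = ₹17430
  ₹151700 × 26% = ₹39442
  → ₹74932
  Less low-income housing credit ₹26000 → ₹48932

Excess of book-profits minimum tax over regular income tax: ₹284340 − ₹48932 = ₹235408.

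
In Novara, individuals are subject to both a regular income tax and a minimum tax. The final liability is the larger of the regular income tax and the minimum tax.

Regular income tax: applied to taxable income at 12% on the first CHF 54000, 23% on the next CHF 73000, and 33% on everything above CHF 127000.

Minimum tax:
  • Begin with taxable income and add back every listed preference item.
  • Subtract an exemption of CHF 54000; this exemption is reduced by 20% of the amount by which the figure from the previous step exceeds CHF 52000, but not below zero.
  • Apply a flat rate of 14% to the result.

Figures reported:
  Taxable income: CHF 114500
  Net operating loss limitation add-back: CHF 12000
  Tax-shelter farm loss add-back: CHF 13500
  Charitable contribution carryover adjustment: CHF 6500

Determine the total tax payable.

Minimum tax:
  Adjusted income: CHF 114500 + CHF 12000 + CHF 13500 + CHF 6500 = CHF 146500
  Exemption: CHF 54000 − 20% × (CHF 146500 − CHF 52000) = CHF 54000 − CHF 18900 = CHF 35100
  Base: CHF 146500 − CHF 35100 = CHF 111400
  CHF 111400 × 14% = CHF 15596

Regular income tax:
  CHF 54000 × 12% = CHF 6480
  CHF 60500 × 23% = CHF 13915
  → CHF 20395

CHF 20395 > CHF 15596, so the regular income tax governs.

CHF 20395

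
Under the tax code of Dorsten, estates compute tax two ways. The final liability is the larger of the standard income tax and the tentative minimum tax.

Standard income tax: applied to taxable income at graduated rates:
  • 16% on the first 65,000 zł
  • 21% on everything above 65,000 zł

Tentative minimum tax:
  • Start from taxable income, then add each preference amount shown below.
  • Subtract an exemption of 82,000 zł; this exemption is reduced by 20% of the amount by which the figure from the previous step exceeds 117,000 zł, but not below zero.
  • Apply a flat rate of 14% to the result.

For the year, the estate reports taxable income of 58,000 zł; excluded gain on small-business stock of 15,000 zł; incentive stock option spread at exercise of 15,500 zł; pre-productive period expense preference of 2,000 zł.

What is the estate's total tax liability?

9,280 zł

Tentative minimum tax:
  Adjusted income: 58,000 zł + 15,000 zł + 15,500 zł + 2,000 zł = 90,500 zł
  Exemption: 90,500 zł ≤ 117,000 zł, so full 82,000 zł applies
  Base: 90,500 zł − 82,000 zł = 8,500 zł
  8,500 zł × 14% = 1,190 zł

Standard income tax:
  58,000 zł × 16% = 9,280 zł

9,280 zł > 1,190 zł, so the standard income tax governs.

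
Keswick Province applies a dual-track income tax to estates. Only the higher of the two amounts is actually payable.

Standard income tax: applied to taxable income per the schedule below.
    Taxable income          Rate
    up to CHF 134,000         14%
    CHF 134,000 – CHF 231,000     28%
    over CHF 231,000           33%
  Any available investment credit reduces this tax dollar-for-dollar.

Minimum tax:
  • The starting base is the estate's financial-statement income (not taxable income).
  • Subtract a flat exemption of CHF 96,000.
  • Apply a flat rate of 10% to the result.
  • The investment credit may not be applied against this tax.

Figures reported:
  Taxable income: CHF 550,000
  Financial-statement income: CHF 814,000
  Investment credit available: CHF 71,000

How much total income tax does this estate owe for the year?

CHF 80,190

Minimum tax:
  Base (financial-statement income): CHF 814,000
  Less exemption CHF 96,000 → base CHF 718,000
  CHF 718,000 × 10% = CHF 71,800

Standard income tax:
  CHF 134,000 × 14% = CHF 18,760
  CHF 97,000 × 28% = CHF 27,160
  CHF 319,000 × 33% = CHF 105,270
  → CHF 151,190
  Less investment credit CHF 71,000 → CHF 80,190

CHF 80,190 > CHF 71,800, so the standard income tax governs.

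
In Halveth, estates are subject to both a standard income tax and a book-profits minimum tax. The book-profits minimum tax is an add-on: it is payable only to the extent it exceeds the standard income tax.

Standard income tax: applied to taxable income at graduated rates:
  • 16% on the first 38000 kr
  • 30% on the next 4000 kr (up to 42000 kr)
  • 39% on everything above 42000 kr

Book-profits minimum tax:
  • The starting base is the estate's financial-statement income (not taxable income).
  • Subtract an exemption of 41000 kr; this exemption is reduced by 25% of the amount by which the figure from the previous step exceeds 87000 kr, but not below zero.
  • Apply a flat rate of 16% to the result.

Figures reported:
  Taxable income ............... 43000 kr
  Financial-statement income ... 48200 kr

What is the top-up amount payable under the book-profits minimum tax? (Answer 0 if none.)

Book-profits minimum tax:
  Base (financial-statement income): 48200 kr
  Exemption: 48200 kr ≤ 87000 kr, so full 41000 kr applies
  Base: 48200 kr − 41000 kr = 7200 kr
  7200 kr × 16% = 1152 kr

Standard income tax:
  38000 kr × 16% = 6080 kr
  4000 kr × 30% = 1200 kr
  1000 kr × 39% = 390 kr
  → 7670 kr

1152 kr ≤ 7670 kr, so no add-on is due.

0 kr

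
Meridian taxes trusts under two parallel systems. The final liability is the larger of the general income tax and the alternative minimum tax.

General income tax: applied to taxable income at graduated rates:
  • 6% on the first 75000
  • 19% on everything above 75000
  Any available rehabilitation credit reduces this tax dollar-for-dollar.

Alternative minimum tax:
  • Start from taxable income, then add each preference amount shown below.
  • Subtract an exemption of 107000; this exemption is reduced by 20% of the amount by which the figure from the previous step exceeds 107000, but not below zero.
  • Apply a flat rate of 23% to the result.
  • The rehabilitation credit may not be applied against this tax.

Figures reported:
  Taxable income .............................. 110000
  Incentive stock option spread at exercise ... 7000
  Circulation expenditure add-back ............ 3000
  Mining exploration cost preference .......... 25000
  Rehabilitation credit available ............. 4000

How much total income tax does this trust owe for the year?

Alternative minimum tax:
  Adjusted income: 110000 + 7000 + 3000 + 25000 = 145000
  Exemption: 107000 − 20% × (145000 − 107000) = 107000 − 7600 = 99400
  Base: 145000 − 99400 = 45600
  45600 × 23% = 10488

General income tax:
  75000 × 6% = 4500
  35000 × 19% = 6650
  → 11150
  Less rehabilitation credit 4000 → 7150

10488 > 7150, so the alternative minimum tax is the binding amount.

10488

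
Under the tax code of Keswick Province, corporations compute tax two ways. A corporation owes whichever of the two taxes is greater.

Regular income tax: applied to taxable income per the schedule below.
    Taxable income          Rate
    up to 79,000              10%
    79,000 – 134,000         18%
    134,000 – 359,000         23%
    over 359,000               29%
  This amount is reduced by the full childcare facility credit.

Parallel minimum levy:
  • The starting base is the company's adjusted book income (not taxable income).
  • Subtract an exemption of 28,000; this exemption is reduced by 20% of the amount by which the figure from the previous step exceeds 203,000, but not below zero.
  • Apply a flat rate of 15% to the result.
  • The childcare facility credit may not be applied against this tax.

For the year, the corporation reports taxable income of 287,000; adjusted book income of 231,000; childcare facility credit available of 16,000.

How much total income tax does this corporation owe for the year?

Regular income tax:
  79,000 × 10% = 7,900
  55,000 × 18% = 9,900
  153,000 × 23% = 35,190
  → 52,990
  Less childcare facility credit 16,000 → 36,990

Parallel minimum levy:
  Base (adjusted book income): 231,000
  Exemption: 28,000 − 20% × (231,000 − 203,000) = 28,000 − 5,600 = 22,400
  Base: 231,000 − 22,400 = 208,600
  208,600 × 15% = 31,290

36,990 > 31,290, so the regular income tax governs.

36,990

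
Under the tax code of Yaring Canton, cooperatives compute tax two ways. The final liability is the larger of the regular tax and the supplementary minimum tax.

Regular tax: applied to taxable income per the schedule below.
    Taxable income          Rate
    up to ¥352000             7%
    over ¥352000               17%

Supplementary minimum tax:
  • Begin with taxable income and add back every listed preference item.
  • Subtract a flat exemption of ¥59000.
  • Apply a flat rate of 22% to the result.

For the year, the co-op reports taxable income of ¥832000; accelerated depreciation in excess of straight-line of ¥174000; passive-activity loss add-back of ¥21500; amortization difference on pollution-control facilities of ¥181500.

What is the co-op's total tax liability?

¥253000

Regular tax:
  ¥352000 × 7% = ¥24640
  ¥480000 × 17% = ¥81600
  → ¥106240

Supplementary minimum tax:
  Adjusted income: ¥832000 + ¥174000 + ¥21500 + ¥181500 = ¥1209000
  Less exemption ¥59000 → base ¥1150000
  ¥1150000 × 22% = ¥253000

¥253000 > ¥106240, so the supplementary minimum tax is the binding amount.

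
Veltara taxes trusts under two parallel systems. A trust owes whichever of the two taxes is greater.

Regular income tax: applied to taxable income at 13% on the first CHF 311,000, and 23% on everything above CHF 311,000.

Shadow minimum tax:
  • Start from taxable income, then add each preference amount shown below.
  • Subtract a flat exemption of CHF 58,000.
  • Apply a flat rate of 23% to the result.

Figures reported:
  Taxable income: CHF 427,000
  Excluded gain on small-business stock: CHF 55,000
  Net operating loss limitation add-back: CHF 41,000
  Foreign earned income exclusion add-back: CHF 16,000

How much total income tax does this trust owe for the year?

Shadow minimum tax:
  Adjusted income: CHF 427,000 + CHF 55,000 + CHF 41,000 + CHF 16,000 = CHF 539,000
  Less exemption CHF 58,000 → base CHF 481,000
  CHF 481,000 × 23% = CHF 110,630

Regular income tax:
  CHF 311,000 × 13% = CHF 40,430
  CHF 116,000 × 23% = CHF 26,680
  → CHF 67,110

CHF 110,630 > CHF 67,110, so the shadow minimum tax is the binding amount.

CHF 110,630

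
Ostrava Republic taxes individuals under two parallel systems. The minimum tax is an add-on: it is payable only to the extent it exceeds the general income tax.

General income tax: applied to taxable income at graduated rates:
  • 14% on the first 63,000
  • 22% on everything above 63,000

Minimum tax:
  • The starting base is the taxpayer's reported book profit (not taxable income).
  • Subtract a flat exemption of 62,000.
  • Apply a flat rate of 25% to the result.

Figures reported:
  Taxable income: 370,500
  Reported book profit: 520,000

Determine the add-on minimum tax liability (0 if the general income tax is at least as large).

General income tax:
  63,000 × 14% = 8,820
  307,500 × 22% = 67,650
  → 76,470

Minimum tax:
  Base (reported book profit): 520,000
  Less exemption 62,000 → base 458,000
  458,000 × 25% = 114,500

Excess of minimum tax over general income tax: 114,500 − 76,470 = 38,030.

38,030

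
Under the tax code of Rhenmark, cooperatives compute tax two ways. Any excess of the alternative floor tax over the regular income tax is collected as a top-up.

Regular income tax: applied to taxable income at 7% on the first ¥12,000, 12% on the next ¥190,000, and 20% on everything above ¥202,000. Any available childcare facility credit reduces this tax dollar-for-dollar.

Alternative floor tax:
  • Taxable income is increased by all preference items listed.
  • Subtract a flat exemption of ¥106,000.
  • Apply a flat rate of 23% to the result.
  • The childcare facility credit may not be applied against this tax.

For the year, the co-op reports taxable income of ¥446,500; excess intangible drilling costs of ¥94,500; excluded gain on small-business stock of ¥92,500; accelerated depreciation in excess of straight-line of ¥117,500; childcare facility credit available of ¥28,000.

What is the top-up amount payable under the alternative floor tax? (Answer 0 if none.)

¥103,810

Regular income tax:
  ¥12,000 × 7% = ¥840
  ¥190,000 × 12% = ¥22,800
  ¥244,500 × 20% = ¥48,900
  → ¥72,540
  Less childcare facility credit ¥28,000 → ¥44,540

Alternative floor tax:
  Adjusted income: ¥446,500 + ¥94,500 + ¥92,500 + ¥117,500 = ¥751,000
  Less exemption ¥106,000 → base ¥645,000
  ¥645,000 × 23% = ¥148,350

Excess of alternative floor tax over regular income tax: ¥148,350 − ¥44,540 = ¥103,810.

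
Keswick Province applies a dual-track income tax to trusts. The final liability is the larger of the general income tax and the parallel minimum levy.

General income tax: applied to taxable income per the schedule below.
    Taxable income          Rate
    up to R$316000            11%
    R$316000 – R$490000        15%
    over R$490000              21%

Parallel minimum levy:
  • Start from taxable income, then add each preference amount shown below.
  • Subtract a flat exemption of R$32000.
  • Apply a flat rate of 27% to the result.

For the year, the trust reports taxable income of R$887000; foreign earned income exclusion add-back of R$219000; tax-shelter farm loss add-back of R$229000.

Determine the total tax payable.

R$351810

Parallel minimum levy:
  Adjusted income: R$887000 + R$219000 + R$229000 = R$1335000
  Less exemption R$32000 → base R$1303000
  R$1303000 × 27% = R$351810

General income tax:
  R$316000 × 11% = R$34760
  R$174000 × 15% = R$26100
  R$397000 × 21% = R$83370
  → R$144230

R$351810 > R$144230, so the parallel minimum levy is the binding amount.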